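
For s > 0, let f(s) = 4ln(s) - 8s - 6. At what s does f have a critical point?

f'(s) = 4/s − 8 = 0 gives s = 1/2.
f''(s) = -4/s², which is negative for s > 0, so this is a local maximum.
f(1/2) = 4·ln(1/2) - 4 - 6 ≈ -12.7726.

1/2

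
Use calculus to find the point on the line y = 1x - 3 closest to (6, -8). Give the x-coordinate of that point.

1/2

Minimize D(x)^2 = (x - 6)^2 + (x + 5)^2.
d/dx[D^2] = 2(x - 6) + 2·1·(x + 5) = 0 ⇒ x = 1/2.
Then y = -5/2 and the distance is √(121/2) ≈ 7.7782.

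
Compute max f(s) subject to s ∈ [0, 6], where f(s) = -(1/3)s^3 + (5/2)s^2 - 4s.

Differentiating, f'(s) = -s^2 + 5s - 4; which vanishes at s = 1 and s = 4.
Compare values at every candidate in [0, 6]: f(0) = 0,  f(1) = -11/6,  f(4) = 8/3,  f(6) = -6.
The maximum over the interval is 8/3, attained at s = 4.

8/3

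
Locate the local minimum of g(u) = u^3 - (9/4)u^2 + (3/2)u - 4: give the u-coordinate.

1

g'(u) = 3u^2 - (9/2)u + 3/2 = 0 at u = 1/2, 1.
Second-derivative test with g''(u) = 6u - 9/2: g''(1/2) = -3/2 < 0 ⇒ local maximum; g''(1) = 3/2 > 0 ⇒ local minimum.
The local minimum is g(1) = -15/4.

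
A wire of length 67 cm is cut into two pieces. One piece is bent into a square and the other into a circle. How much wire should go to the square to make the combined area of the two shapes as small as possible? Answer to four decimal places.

Let x be the length used for the square. Square side x/4; circle radius (67−x)/(2π).
A(x) = (x/4)² + π·((67−x)/(2π))² = x²/16 + (67−x)²/(4π) for 0 ≤ x ≤ 67. A'(x) = x/8 − (67−x)/(2π) = 0 gives x = 4·67/(π+4) ≈ 37.5266.
A'' = 1/8 + 1/(2π) > 0, so this gives the minimum combined area; x ≈ 37.5266 cm to the square.

37.5266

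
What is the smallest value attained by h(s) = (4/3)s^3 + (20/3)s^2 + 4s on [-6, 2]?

Differentiating, h'(s) = 4s^2 + (40/3)s + 4; which vanishes at s = -3 and s = -1/3.
Evaluating at the critical points and endpoints: h(-6) = -72; h(-3) = 12; h(-1/3) = -52/81; h(2) = 136/3.
The minimum over the interval is -72, attained at s = -6.

-72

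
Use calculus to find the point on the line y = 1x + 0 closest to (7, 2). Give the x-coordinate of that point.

9/2

Minimize D(x)^2 = (x - 7)^2 + (x - 2)^2.
d/dx[D^2] = 2(x - 7) + 2·1·(x - 2) = 0 ⇒ x = 9/2.
Then y = 9/2 and the distance is √(25/2) ≈ 3.5355.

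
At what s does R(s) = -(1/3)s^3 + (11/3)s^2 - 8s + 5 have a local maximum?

Critical points: R'(s) = -s^2 + (22/3)s - 8 vanishes at s = 4/3, 6.
R''(s) = -2s + 22/3. R''(4/3) = 14/3 > 0 ⇒ local minimum; R''(6) = -14/3 < 0 ⇒ local maximum.
Thus R has its local maximum at s = 6, with value 17.

6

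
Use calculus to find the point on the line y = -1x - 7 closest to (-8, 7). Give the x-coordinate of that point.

Minimize D(x)^2 = (x + 8)^2 + (-x - 14)^2.
d/dx[D^2] = 2(x + 8) + 2·(-1)·(-x - 14) = 0 ⇒ x = -11.
Then y = 4 and the distance is √(18) ≈ 4.2426.

-11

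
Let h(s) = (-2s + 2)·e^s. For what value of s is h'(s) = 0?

h'(s) = (-2)·e^s + (-2s + 2)·1·e^s = (-2s)·e^s. Since e^s > 0, the only critical point is s = 0.
h''(0) has the same sign as -2 < 0, so this is a local maximum.
h(0) = (2)·e^(0) ≈ 2.0000.

0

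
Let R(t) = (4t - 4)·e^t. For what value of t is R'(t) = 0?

0

Differentiating with the product rule gives R'(t) = (4t)·e^t. Since e^t > 0, the only critical point is t = 0.
R''(0) has the same sign as 4 > 0, so this is a local minimum.
R(0) = (-4)·e^(0) ≈ -4.0000.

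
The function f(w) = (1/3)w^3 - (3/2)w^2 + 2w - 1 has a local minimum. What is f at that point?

-1/3

Critical points: f'(w) = w^2 - 3w + 2 vanishes at w = 1, 2.
f''(w) = 2w - 3. f''(1) = -1 < 0 ⇒ local maximum; f''(2) = 1 > 0 ⇒ local minimum.
The local minimum is f(2) = -1/3.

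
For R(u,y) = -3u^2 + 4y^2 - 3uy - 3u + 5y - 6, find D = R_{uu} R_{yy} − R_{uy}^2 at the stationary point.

-57

∂R/∂u = -6u - 3y - 3 = 0 and ∂R/∂y = -3u + 8y + 5 = 0, so (u, y) = (-3/19, -13/19).
The Hessian has R_{uu} = -6, R_{yy} = 8, R_{uy} = -3, giving D = -57 < 0, so the point is a saddle point.
D = (-6)·(8) − (-3)^2 = -57.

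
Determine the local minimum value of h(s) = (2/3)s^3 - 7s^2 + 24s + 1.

83/3

Critical points: h'(s) = 2s^2 - 14s + 24 vanishes at s = 3, 4.
Second-derivative test with h''(s) = 4s - 14: h''(3) = -2 < 0 ⇒ local maximum; h''(4) = 2 > 0 ⇒ local minimum.
Thus h has its local minimum at s = 4, with value 83/3.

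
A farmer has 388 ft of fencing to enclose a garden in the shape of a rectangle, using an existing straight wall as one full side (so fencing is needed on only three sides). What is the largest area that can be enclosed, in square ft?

18818

Let the sides perpendicular to the wall have length x and the parallel side y, so 2x + y = 388 and the area is A = xy = x(388 − 2x).
A'(x) = 388 − 4x = 0 gives x = 97, and A''(x) = −4 < 0 confirms a maximum.
Then y = 388 − 2·97 = 194 and A = 18818.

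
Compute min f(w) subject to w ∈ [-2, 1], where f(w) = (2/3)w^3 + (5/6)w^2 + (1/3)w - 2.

-14/3

The derivative is 2w^2 + (5/3)w + 1/3, which vanishes at w = -1/2 and w = -1/3.
Candidates: f(-2) = -14/3, f(-1/2) = -49/24, f(-1/3) = -331/162, f(1) = -1/6.
The minimum over the interval is -14/3, attained at w = -2.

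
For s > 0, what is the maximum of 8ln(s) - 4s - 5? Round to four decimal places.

h'(s) = 8/s − 4 = 0 gives s = 2.
h''(s) = -8/s², which is negative for s > 0, so this is a local maximum.
h(2) = 8·ln(2) - 8 - 5 ≈ -7.4548.

-7.4548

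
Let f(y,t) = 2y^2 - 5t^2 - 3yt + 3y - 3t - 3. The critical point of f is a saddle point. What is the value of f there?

∂f/∂y = 4y - 3t + 3 = 0 and ∂f/∂t = -3y - 10t - 3 = 0, so (y, t) = (-39/49, -3/49).
The Hessian has f_{yy} = 4, f_{tt} = -10, f_{yt} = -3, giving D = -49 < 0, so the point is a saddle point.
f(-39/49, -3/49) = -201/49.

-201/49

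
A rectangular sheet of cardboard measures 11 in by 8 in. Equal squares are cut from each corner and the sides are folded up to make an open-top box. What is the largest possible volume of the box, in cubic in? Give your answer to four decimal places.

With cut size x, the volume is V(x) = x(11 − 2x)(8 − 2x) for 0 < x < 4.
V'(x) = 12x^2 − 76x + 88. Setting V'(x) = 0 gives x ≈ 1.5252 (the root in (0, 4)).
V''(x) = 24x − 76 is negative there, so this is the maximum; V ≈ 60.0126.

60.0126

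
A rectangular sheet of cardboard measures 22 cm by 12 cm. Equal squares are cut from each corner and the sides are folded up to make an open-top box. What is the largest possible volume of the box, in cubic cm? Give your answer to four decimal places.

With cut size x, the volume is V(x) = x(22 − 2x)(12 − 2x) for 0 < x < 6.
V'(x) = 12x^2 − 136x + 264. Setting V'(x) = 0 gives x ≈ 2.4869 (the root in (0, 6)).
V''(x) = 24x − 136 is negative there, so this is the maximum; V ≈ 297.5066.

297.5066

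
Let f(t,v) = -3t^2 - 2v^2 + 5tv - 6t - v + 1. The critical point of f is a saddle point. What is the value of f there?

∂f/∂t = -6t + 5v - 6 = 0 and ∂f/∂v = 5t - 4v - 1 = 0, so (t, v) = (29, 36).
The Hessian has f_{tt} = -6, f_{vv} = -4, f_{tv} = 5, giving D = -1 < 0, so the point is a saddle point.
f(29, 36) = -104.

-104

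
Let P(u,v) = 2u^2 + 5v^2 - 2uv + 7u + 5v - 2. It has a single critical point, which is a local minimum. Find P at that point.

∂P/∂u = 4u - 2v + 7 = 0 and ∂P/∂v = -2u + 10v + 5 = 0, so (u, v) = (-20/9, -17/18).
The Hessian has P_{uu} = 4, P_{vv} = 10, P_{uv} = -2, giving D = 36 > 0 with P_{uu} > 0, so the point is a local minimum.
P(-20/9, -17/18) = -437/36.

-437/36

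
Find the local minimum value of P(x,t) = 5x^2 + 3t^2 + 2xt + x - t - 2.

-61/28

∂P/∂x = 10x + 2t + 1 = 0 and ∂P/∂t = 2x + 6t - 1 = 0, so (x, t) = (-1/7, 3/14).
The Hessian has P_{xx} = 10, P_{tt} = 6, P_{xt} = 2, giving D = 56 > 0 with P_{xx} > 0, so the point is a local minimum.
P(-1/7, 3/14) = -61/28.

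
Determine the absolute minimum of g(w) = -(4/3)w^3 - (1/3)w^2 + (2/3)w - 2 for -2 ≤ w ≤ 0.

-9/4

g'(w) = -4w^2 - (2/3)w + 2/3, whose only zero in [-2, 0] is w = -1/2.
Evaluating at the critical points and endpoints: g(-2) = 6, g(-1/2) = -9/4, g(0) = -2.
So the minimum is g(-1/2) = -9/4.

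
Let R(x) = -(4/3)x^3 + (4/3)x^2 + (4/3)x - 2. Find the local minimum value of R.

R'(x) = -4x^2 + (8/3)x + 4/3. Setting R'(x) = 0 gives x ∈ {-1/3, 1}.
Second-derivative test with R''(x) = -8x + 8/3: R''(-1/3) = 16/3 > 0 ⇒ local minimum; R''(1) = -16/3 < 0 ⇒ local maximum.
The local minimum is R(-1/3) = -182/81.

-182/81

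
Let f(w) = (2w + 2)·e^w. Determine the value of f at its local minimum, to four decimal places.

-0.2707

Differentiating with the product rule gives f'(w) = (2w + 4)·e^w. Since e^w > 0, the only critical point is w = -2.
f''(-2) has the same sign as 2 > 0, so this is a local minimum.
f(-2) = (-2)·e^(-2) ≈ -0.2707.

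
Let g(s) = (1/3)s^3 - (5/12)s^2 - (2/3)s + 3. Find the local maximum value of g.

51/16

g'(s) = s^2 - (5/6)s - 2/3 = 0 at s = -1/2, 4/3.
Since g''(s) = 2s - 5/6, we get g''(-1/2) = -11/6 < 0 ⇒ local maximum; g''(4/3) = 11/6 > 0 ⇒ local minimum.
The local maximum is g(-1/2) = 51/16.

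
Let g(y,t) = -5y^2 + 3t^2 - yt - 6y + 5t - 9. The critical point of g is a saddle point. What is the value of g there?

∂g/∂y = -10y - t - 6 = 0 and ∂g/∂t = -y + 6t + 5 = 0, so (y, t) = (-31/61, -56/61).
The Hessian has g_{yy} = -10, g_{tt} = 6, g_{yt} = -1, giving D = -61 < 0, so the point is a saddle point.
g(-31/61, -56/61) = -596/61.

-596/61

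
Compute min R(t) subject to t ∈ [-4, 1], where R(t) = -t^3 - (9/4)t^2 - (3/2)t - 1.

Differentiating, R'(t) = -3t^2 - (9/2)t - 3/2; which vanishes at t = -1 and t = -1/2.
Candidates: R(-4) = 33, R(-1) = -3/4, R(-1/2) = -11/16, R(1) = -23/4.
Hence the absolute minimum is -23/4 at t = 1.

-23/4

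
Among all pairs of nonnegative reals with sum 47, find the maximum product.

With x + y = 47, the product is P(x) = x(47 − x).
P'(x) = 47 − 2x = 0 gives x = 47/2; P'' = −2 < 0, so this is the maximum.
P = 47/2·47/2 = 2209/4.

2209/4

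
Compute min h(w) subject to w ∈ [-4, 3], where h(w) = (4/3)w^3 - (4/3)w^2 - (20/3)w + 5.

The derivative is 4w^2 - (8/3)w - 20/3, which vanishes at w = -1 and w = 5/3.
Candidates: h(-4) = -75; h(-1) = 9; h(5/3) = -295/81; h(3) = 9.
So the minimum is h(-4) = -75.

-75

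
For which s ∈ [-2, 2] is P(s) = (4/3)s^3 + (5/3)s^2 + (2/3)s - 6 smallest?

P'(s) = 4s^2 + (10/3)s + 2/3, which vanishes at s = -1/2 and s = -1/3.
Evaluating at the critical points and endpoints: P(-2) = -34/3, P(-1/2) = -73/12, P(-1/3) = -493/81, P(2) = 38/3.
Hence the absolute minimum is -34/3 at s = -2.

-2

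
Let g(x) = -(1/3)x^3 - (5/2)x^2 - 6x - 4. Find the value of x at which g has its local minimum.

g'(x) = -x^2 - 5x - 6 = 0 at x = -3, -2.
Since g''(x) = -2x - 5, we get g''(-3) = 1 > 0 ⇒ local minimum; g''(-2) = -1 < 0 ⇒ local maximum.
The local minimum is g(-3) = 1/2.

-3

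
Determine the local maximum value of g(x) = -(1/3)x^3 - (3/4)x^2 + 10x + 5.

965/48

Critical points: g'(x) = -x^2 - (3/2)x + 10 vanishes at x = -4, 5/2.
g''(x) = -2x - 3/2. g''(-4) = 13/2 > 0 ⇒ local minimum; g''(5/2) = -13/2 < 0 ⇒ local maximum.
Thus g has its local maximum at x = 5/2, with value 965/48.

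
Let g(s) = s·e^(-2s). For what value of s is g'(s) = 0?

Differentiating with the product rule gives g'(s) = (-2s + 1)·e^(-2s). Since e^(-2s) > 0, the only critical point is s = 1/2.
g''(1/2) has the same sign as -2 < 0, so this is a local maximum.
g(1/2) = (1/2)·e^(-1) ≈ 0.1839.

1/2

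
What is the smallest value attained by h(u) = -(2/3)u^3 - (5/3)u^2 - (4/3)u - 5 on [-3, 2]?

-59/3

Differentiating, h'(u) = -2u^2 - (10/3)u - 4/3; which vanishes at u = -1 and u = -2/3.
Candidates: h(-3) = 2; h(-1) = -14/3; h(-2/3) = -377/81; h(2) = -59/3.
The minimum over the interval is -59/3, attained at u = 2.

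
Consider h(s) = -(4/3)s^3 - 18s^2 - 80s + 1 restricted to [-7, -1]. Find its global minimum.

Differentiating, h'(s) = -4s^2 - 36s - 80; which vanishes at s = -5 and s = -4.
Evaluating at the critical points and endpoints: h(-7) = 409/3; h(-5) = 353/3; h(-4) = 355/3; h(-1) = 193/3.
The minimum over the interval is 193/3, attained at s = -1.

193/3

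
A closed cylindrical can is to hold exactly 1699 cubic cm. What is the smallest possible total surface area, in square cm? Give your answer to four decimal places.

With radius r and height h, πr²h = 1699 so h = 1699/(πr²), and S(r) = 2πr² + 2πrh = 2πr² + 2·1699/r.
S'(r) = 4πr − 2·1699/r² = 0 ⇒ r³ = 1699/(2π), so r ≈ 6.4665 and h = 2r ≈ 12.9331.
S''(r) = 4π + 4·1699/r³ > 0, so this is the minimum; S ≈ 788.2128.

788.2128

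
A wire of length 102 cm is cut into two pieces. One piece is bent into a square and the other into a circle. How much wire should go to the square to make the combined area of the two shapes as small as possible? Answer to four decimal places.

57.1301

Let x be the length used for the square. Square side x/4; circle radius (102−x)/(2π).
A(x) = (x/4)² + π·((102−x)/(2π))² = x²/16 + (102−x)²/(4π) for 0 ≤ x ≤ 102. A'(x) = x/8 − (102−x)/(2π) = 0 gives x = 4·102/(π+4) ≈ 57.1301.
A'' = 1/8 + 1/(2π) > 0, so this gives the minimum combined area; x ≈ 57.1301 cm to the square.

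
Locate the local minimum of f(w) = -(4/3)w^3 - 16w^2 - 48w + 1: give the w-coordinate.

-6

Critical points: f'(w) = -4w^2 - 32w - 48 vanishes at w = -6, -2.
f''(w) = -8w - 32. f''(-6) = 16 > 0 ⇒ local minimum; f''(-2) = -16 < 0 ⇒ local maximum.
So the local minimum value is f(-6) = 1.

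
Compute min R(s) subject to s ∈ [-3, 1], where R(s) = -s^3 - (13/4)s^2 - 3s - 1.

Differentiating, R'(s) = -3s^2 - (13/2)s - 3; which vanishes at s = -3/2 and s = -2/3.
Candidates: R(-3) = 23/4,  R(-3/2) = -7/16,  R(-2/3) = -4/27,  R(1) = -33/4.
Hence the absolute minimum is -33/4 at s = 1.

-33/4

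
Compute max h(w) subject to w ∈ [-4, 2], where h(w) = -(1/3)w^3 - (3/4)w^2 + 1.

Differentiating, h'(w) = -w^2 - (3/2)w; which vanishes at w = -3/2 and w = 0.
Candidates: h(-4) = 31/3,  h(-3/2) = 7/16,  h(0) = 1,  h(2) = -14/3.
Hence the absolute maximum is 31/3 at w = -4.

31/3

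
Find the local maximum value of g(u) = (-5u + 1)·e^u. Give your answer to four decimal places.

By the product rule, g'(u) = (-5u - 4)·e^u. Since e^u > 0, the only critical point is u = -4/5.
g''(-4/5) has the same sign as -5 < 0, so this is a local maximum.
g(-4/5) = (5)·e^(-4/5) ≈ 2.2466.

2.2466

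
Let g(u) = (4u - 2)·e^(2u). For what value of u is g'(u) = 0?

g'(u) = 4·e^(2u) + (4u - 2)·2·e^(2u) = (8u)·e^(2u). Since e^(2u) > 0, the only critical point is u = 0.
g''(0) has the same sign as 8 > 0, so this is a local minimum.
g(0) = (-2)·e^(0) ≈ -2.0000.

0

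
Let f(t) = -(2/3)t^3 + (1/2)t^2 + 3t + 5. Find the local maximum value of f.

f'(t) = -2t^2 + t + 3 = 0 at t = -1, 3/2.
Second-derivative test with f''(t) = -4t + 1: f''(-1) = 5 > 0 ⇒ local minimum; f''(3/2) = -5 < 0 ⇒ local maximum.
The local maximum is f(3/2) = 67/8.

67/8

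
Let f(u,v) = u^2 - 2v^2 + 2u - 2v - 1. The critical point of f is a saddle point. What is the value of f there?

-3/2

∂f/∂u = 2u + 2 = 0 and ∂f/∂v = -4v - 2 = 0, so (u, v) = (-1, -1/2).
The Hessian has f_{uu} = 2, f_{vv} = -4, f_{uv} = 0, giving D = -8 < 0, so the point is a saddle point.
f(-1, -1/2) = -3/2.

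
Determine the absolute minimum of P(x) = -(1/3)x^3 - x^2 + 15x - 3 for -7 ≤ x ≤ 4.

P'(x) = -x^2 - 2x + 15, which vanishes at x = -5 and x = 3.
Candidates: P(-7) = -128/3,  P(-5) = -184/3,  P(3) = 24,  P(4) = 59/3.
The minimum over the interval is -184/3, attained at x = -5.

-184/3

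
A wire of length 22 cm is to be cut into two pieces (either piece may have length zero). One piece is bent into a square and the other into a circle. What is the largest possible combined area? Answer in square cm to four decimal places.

38.5155

Let x be the length used for the square. Square side x/4; circle radius (22−x)/(2π).
A(x) = (x/4)² + π·((22−x)/(2π))² = x²/16 + (22−x)²/(4π) for 0 ≤ x ≤ 22. A'(x) = x/8 − (22−x)/(2π) = 0 gives x = 4·22/(π+4) ≈ 12.3222.
A'' > 0, so the interior critical point is a minimum; the maximum is at an endpoint. A(0) = 38.5155 and A(22) = 30.2500, so the largest area is 38.5155.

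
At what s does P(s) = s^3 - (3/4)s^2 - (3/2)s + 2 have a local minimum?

1

P'(s) = 3s^2 - (3/2)s - 3/2 = 0 at s = -1/2, 1.
P''(s) = 6s - 3/2. P''(-1/2) = -9/2 < 0 ⇒ local maximum; P''(1) = 9/2 > 0 ⇒ local minimum.
The local minimum is P(1) = 3/4.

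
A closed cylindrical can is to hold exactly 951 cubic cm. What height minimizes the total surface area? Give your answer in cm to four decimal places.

With radius r and height h, πr²h = 951 so h = 951/(πr²), and S(r) = 2πr² + 2πrh = 2πr² + 2·951/r.
S'(r) = 4πr − 2·951/r² = 0 ⇒ r³ = 951/(2π), so r ≈ 5.3293 and h = 2r ≈ 10.6585.
S''(r) = 4π + 4·951/r³ > 0, so this is the minimum; S ≈ 535.3464.

10.6585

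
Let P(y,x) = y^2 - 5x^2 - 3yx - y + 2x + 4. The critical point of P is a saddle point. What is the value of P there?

109/29

∂P/∂y = 2y - 3x - 1 = 0 and ∂P/∂x = -3y - 10x + 2 = 0, so (y, x) = (16/29, 1/29).
The Hessian has P_{yy} = 2, P_{xx} = -10, P_{yx} = -3, giving D = -29 < 0, so the point is a saddle point.
P(16/29, 1/29) = 109/29.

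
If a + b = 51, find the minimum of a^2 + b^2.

2601/2

With a + b = 51, a^2 + b^2 = a^2 + (51 − a)^2.
The derivative 2a − 2(51 − a) = 4a − 102 vanishes at a = 51/2; second derivative 4 > 0, a minimum.
The minimum is 2·(51/2)^2 = 2601/2.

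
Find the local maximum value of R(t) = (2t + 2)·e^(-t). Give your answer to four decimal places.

2.0000

By the product rule, R'(t) = (-2t)·e^(-t). Since e^(-t) > 0, the only critical point is t = 0.
R''(0) has the same sign as -2 < 0, so this is a local maximum.
R(0) = (2)·e^(0) ≈ 2.0000.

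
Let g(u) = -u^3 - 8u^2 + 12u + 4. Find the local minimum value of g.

g'(u) = -3u^2 - 16u + 12 = 0 at u = -6, 2/3.
Since g''(u) = -6u - 16, we get g''(-6) = 20 > 0 ⇒ local minimum; g''(2/3) = -20 < 0 ⇒ local maximum.
The local minimum is g(-6) = -140.

-140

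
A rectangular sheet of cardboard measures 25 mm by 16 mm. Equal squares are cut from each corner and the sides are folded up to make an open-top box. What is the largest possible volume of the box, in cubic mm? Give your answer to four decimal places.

With cut size x, the volume is V(x) = x(25 − 2x)(16 − 2x) for 0 < x < 8.
V'(x) = 12x^2 − 164x + 400. Setting V'(x) = 0 gives x ≈ 3.1780 (the root in (0, 8)).
V''(x) = 24x − 164 is negative there, so this is the maximum; V ≈ 571.4131.

571.4131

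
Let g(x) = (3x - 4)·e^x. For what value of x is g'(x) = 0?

Differentiating with the product rule gives g'(x) = (3x - 1)·e^x. Since e^x > 0, the only critical point is x = 1/3.
g''(1/3) has the same sign as 3 > 0, so this is a local minimum.
g(1/3) = (-3)·e^(1/3) ≈ -4.1868.

1/3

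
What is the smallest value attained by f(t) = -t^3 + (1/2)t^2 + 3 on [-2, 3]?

-39/2

Differentiating, f'(t) = -3t^2 + t; which vanishes at t = 0 and t = 1/3.
Candidates: f(-2) = 13,  f(0) = 3,  f(1/3) = 163/54,  f(3) = -39/2.
The minimum over the interval is -39/2, attained at t = 3.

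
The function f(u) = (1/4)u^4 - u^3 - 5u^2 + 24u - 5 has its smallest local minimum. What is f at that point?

-299/4

f'(u) = u^3 - 3u^2 - 10u + 24 = 0 at u = -3, 2, 4.
Since f''(u) = 3u^2 - 6u - 10, we get f''(-3) = 35 > 0 ⇒ local minimum; f''(2) = -10 < 0 ⇒ local maximum; f''(4) = 14 > 0 ⇒ local minimum.
So the smallest local minimum value is f(-3) = -299/4.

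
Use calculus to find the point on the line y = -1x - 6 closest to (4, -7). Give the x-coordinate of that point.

Minimize D(x)^2 = (x - 4)^2 + (-x + 1)^2.
d/dx[D^2] = 2(x - 4) + 2·(-1)·(-x + 1) = 0 ⇒ x = 5/2.
Then y = -17/2 and the distance is √(9/2) ≈ 2.1213.

5/2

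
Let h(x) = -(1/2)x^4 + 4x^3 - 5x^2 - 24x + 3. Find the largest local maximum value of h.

35/2

h'(x) = -2x^3 + 12x^2 - 10x - 24. Setting h'(x) = 0 gives x ∈ {-1, 3, 4}.
Since h''(x) = -6x^2 + 24x - 10, we get h''(-1) = -40 < 0 ⇒ local maximum; h''(3) = 8 > 0 ⇒ local minimum; h''(4) = -10 < 0 ⇒ local maximum.
So the largest local maximum value is h(-1) = 35/2.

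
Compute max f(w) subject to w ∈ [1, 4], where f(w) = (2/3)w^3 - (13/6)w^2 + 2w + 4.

20

Differentiating, f'(w) = 2w^2 - (13/3)w + 2; whose only zero in [1, 4] is w = 3/2.
Candidates: f(1) = 9/2, f(3/2) = 35/8, f(4) = 20.
Hence the absolute maximum is 20 at w = 4.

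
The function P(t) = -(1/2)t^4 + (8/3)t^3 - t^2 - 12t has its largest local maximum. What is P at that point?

Critical points: P'(t) = -2t^3 + 8t^2 - 2t - 12 vanishes at t = -1, 2, 3.
Since P''(t) = -6t^2 + 16t - 2, we get P''(-1) = -24 < 0 ⇒ local maximum; P''(2) = 6 > 0 ⇒ local minimum; P''(3) = -8 < 0 ⇒ local maximum.
Thus P has its largest local maximum at t = -1, with value 47/6.

47/6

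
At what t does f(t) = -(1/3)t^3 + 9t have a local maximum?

3

f'(t) = -t^2 + 9 = 0 at t = -3, 3.
f''(t) = -2t. f''(-3) = 6 > 0 ⇒ local minimum; f''(3) = -6 < 0 ⇒ local maximum.
So the local maximum value is f(3) = 18.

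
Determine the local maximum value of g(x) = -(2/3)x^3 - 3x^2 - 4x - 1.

Critical points: g'(x) = -2x^2 - 6x - 4 vanishes at x = -2, -1.
Second-derivative test with g''(x) = -4x - 6: g''(-2) = 2 > 0 ⇒ local minimum; g''(-1) = -2 < 0 ⇒ local maximum.
Thus g has its local maximum at x = -1, with value 2/3.

2/3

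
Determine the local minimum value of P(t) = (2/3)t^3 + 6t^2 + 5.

5

P'(t) = 2t^2 + 12t = 0 at t = -6, 0.
Second-derivative test with P''(t) = 4t + 12: P''(-6) = -12 < 0 ⇒ local maximum; P''(0) = 12 > 0 ⇒ local minimum.
Thus P has its local minimum at t = 0, with value 5.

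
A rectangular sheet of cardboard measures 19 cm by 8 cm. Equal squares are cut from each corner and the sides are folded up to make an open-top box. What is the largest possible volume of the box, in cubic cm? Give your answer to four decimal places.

122.0630

With cut size x, the volume is V(x) = x(19 − 2x)(8 − 2x) for 0 < x < 4.
V'(x) = 12x^2 − 108x + 152. Setting V'(x) = 0 gives x ≈ 1.7462 (the root in (0, 4)).
V''(x) = 24x − 108 is negative there, so this is the maximum; V ≈ 122.0630.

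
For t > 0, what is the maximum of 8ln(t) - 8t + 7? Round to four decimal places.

-1.0000

P'(t) = 8/t − 8 = 0 gives t = 1.
P''(t) = -8/t², which is negative for t > 0, so this is a local maximum.
P(1) = 8·ln(1) - 8 + 7 ≈ -1.0000.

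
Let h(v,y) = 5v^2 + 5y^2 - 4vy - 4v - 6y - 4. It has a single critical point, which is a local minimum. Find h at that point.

∂h/∂v = 10v - 4y - 4 = 0 and ∂h/∂y = -4v + 10y - 6 = 0, so (v, y) = (16/21, 19/21).
The Hessian has h_{vv} = 10, h_{yy} = 10, h_{vy} = -4, giving D = 84 > 0 with h_{vv} > 0, so the point is a local minimum.
h(16/21, 19/21) = -173/21.

-173/21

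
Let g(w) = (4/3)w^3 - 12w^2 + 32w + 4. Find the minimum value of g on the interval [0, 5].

g'(w) = 4w^2 - 24w + 32, which vanishes at w = 2 and w = 4.
Evaluating at the critical points and endpoints: g(0) = 4; g(2) = 92/3; g(4) = 76/3; g(5) = 92/3.
So the minimum is g(0) = 4.

4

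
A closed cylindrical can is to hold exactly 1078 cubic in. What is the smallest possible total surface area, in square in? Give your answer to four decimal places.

582.0054

With radius r and height h, πr²h = 1078 so h = 1078/(πr²), and S(r) = 2πr² + 2πrh = 2πr² + 2·1078/r.
S'(r) = 4πr − 2·1078/r² = 0 ⇒ r³ = 1078/(2π), so r ≈ 5.5566 and h = 2r ≈ 11.1133.
S''(r) = 4π + 4·1078/r³ > 0, so this is the minimum; S ≈ 582.0054.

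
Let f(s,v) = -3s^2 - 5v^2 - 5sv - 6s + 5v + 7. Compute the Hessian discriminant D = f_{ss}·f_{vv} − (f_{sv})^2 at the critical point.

∂f/∂s = -6s - 5v - 6 = 0 and ∂f/∂v = -5s - 10v + 5 = 0, so (s, v) = (-17/7, 12/7).
The Hessian has f_{ss} = -6, f_{vv} = -10, f_{sv} = -5, giving D = 35 > 0 with f_{ss} < 0, so the point is a local maximum.
D = (-6)·(-10) − (-5)^2 = 35.

35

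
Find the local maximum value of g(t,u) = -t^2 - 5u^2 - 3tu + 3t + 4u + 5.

∂g/∂t = -2t - 3u + 3 = 0 and ∂g/∂u = -3t - 10u + 4 = 0, so (t, u) = (18/11, -1/11).
The Hessian has g_{tt} = -2, g_{uu} = -10, g_{tu} = -3, giving D = 11 > 0 with g_{tt} < 0, so the point is a local maximum.
g(18/11, -1/11) = 80/11.

80/11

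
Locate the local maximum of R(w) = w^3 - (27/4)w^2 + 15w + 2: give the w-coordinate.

R'(w) = 3w^2 - (27/2)w + 15. Setting R'(w) = 0 gives w ∈ {2, 5/2}.
Since R''(w) = 6w - 27/2, we get R''(2) = -3/2 < 0 ⇒ local maximum; R''(5/2) = 3/2 > 0 ⇒ local minimum.
Thus R has its local maximum at w = 2, with value 13.

2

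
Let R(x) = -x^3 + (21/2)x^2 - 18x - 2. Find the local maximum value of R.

52

Critical points: R'(x) = -3x^2 + 21x - 18 vanishes at x = 1, 6.
Since R''(x) = -6x + 21, we get R''(1) = 15 > 0 ⇒ local minimum; R''(6) = -15 < 0 ⇒ local maximum.
The local maximum is R(6) = 52.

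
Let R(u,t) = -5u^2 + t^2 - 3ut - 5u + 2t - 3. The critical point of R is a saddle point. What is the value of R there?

∂R/∂u = -10u - 3t - 5 = 0 and ∂R/∂t = -3u + 2t + 2 = 0, so (u, t) = (-4/29, -35/29).
The Hessian has R_{uu} = -10, R_{tt} = 2, R_{ut} = -3, giving D = -29 < 0, so the point is a saddle point.
R(-4/29, -35/29) = -112/29.

-112/29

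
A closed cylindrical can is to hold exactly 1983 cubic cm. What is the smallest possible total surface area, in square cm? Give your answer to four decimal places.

With radius r and height h, πr²h = 1983 so h = 1983/(πr²), and S(r) = 2πr² + 2πrh = 2πr² + 2·1983/r.
S'(r) = 4πr − 2·1983/r² = 0 ⇒ r³ = 1983/(2π), so r ≈ 6.8084 and h = 2r ≈ 13.6169.
S''(r) = 4π + 4·1983/r³ > 0, so this is the minimum; S ≈ 873.7684.

873.7684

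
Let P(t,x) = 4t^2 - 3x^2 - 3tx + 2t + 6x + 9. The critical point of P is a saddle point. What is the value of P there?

∂P/∂t = 8t - 3x + 2 = 0 and ∂P/∂x = -3t - 6x + 6 = 0, so (t, x) = (2/19, 18/19).
The Hessian has P_{tt} = 8, P_{xx} = -6, P_{tx} = -3, giving D = -57 < 0, so the point is a saddle point.
P(2/19, 18/19) = 227/19.

227/19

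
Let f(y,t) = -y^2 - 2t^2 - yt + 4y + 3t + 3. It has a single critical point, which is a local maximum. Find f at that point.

∂f/∂y = -2y - t + 4 = 0 and ∂f/∂t = -y - 4t + 3 = 0, so (y, t) = (13/7, 2/7).
The Hessian has f_{yy} = -2, f_{tt} = -4, f_{yt} = -1, giving D = 7 > 0 with f_{yy} < 0, so the point is a local maximum.
f(13/7, 2/7) = 50/7.

50/7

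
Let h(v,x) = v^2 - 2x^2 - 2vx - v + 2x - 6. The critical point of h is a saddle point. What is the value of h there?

∂h/∂v = 2v - 2x - 1 = 0 and ∂h/∂x = -2v - 4x + 2 = 0, so (v, x) = (2/3, 1/6).
The Hessian has h_{vv} = 2, h_{xx} = -4, h_{vx} = -2, giving D = -12 < 0, so the point is a saddle point.
h(2/3, 1/6) = -37/6.

-37/6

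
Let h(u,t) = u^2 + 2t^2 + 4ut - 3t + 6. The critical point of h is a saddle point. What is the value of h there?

57/8

∂h/∂u = 2u + 4t = 0 and ∂h/∂t = 4u + 4t - 3 = 0, so (u, t) = (3/2, -3/4).
The Hessian has h_{uu} = 2, h_{tt} = 4, h_{ut} = 4, giving D = -8 < 0, so the point is a saddle point.
h(3/2, -3/4) = 57/8.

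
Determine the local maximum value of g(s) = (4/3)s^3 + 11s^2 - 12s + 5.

g'(s) = 4s^2 + 22s - 12. Setting g'(s) = 0 gives s ∈ {-6, 1/2}.
Since g''(s) = 8s + 22, we get g''(-6) = -26 < 0 ⇒ local maximum; g''(1/2) = 26 > 0 ⇒ local minimum.
Thus g has its local maximum at s = -6, with value 185.

185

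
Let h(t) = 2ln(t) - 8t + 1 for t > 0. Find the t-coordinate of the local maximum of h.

h'(t) = 2/t − 8 = 0 gives t = 1/4.
h''(t) = -2/t², which is negative for t > 0, so this is a local maximum.
h(1/4) = 2·ln(1/4) - 2 + 1 ≈ -3.7726.

1/4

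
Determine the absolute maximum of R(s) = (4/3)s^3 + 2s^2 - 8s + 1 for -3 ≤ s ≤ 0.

43/3

R'(s) = 4s^2 + 4s - 8, whose only zero in [-3, 0] is s = -2.
Compare values at every candidate in [-3, 0]: R(-3) = 7; R(-2) = 43/3; R(0) = 1.
Hence the absolute maximum is 43/3 at s = -2.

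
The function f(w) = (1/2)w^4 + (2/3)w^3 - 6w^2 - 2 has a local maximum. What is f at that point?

f'(w) = 2w^3 + 2w^2 - 12w = 0 at w = -3, 0, 2.
Second-derivative test with f''(w) = 6w^2 + 4w - 12: f''(-3) = 30 > 0 ⇒ local minimum; f''(0) = -12 < 0 ⇒ local maximum; f''(2) = 20 > 0 ⇒ local minimum.
Thus f has its local maximum at w = 0, with value -2.

-2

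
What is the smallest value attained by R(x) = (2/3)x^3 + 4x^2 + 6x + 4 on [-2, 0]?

4/3

R'(x) = 2x^2 + 8x + 6, whose only zero in [-2, 0] is x = -1.
Candidates: R(-2) = 8/3; R(-1) = 4/3; R(0) = 4.
So the minimum is R(-1) = 4/3.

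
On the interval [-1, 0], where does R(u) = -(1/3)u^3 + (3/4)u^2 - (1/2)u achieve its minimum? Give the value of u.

0

The derivative is -u^2 + (3/2)u - 1/2, which has no zeros in [-1, 0].
Candidates: R(-1) = 19/12,  R(0) = 0.
Hence the absolute minimum is 0 at u = 0.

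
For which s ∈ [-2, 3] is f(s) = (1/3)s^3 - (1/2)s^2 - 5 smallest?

-2

The derivative is s^2 - s, which vanishes at s = 0 and s = 1.
Compare values at every candidate in [-2, 3]: f(-2) = -29/3,  f(0) = -5,  f(1) = -31/6,  f(3) = -1/2.
Hence the absolute minimum is -29/3 at s = -2.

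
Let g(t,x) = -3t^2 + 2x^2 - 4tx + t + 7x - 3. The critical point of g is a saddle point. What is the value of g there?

-237/40

∂g/∂t = -6t - 4x + 1 = 0 and ∂g/∂x = -4t + 4x + 7 = 0, so (t, x) = (4/5, -19/20).
The Hessian has g_{tt} = -6, g_{xx} = 4, g_{tx} = -4, giving D = -40 < 0, so the point is a saddle point.
g(4/5, -19/20) = -237/40.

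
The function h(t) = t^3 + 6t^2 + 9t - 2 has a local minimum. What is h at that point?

Critical points: h'(t) = 3t^2 + 12t + 9 vanishes at t = -3, -1.
Since h''(t) = 6t + 12, we get h''(-3) = -6 < 0 ⇒ local maximum; h''(-1) = 6 > 0 ⇒ local minimum.
Thus h has its local minimum at t = -1, with value -6.

-6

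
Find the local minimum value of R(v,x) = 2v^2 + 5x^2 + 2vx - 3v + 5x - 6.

-341/36

∂R/∂v = 4v + 2x - 3 = 0 and ∂R/∂x = 2v + 10x + 5 = 0, so (v, x) = (10/9, -13/18).
The Hessian has R_{vv} = 4, R_{xx} = 10, R_{vx} = 2, giving D = 36 > 0 with R_{vv} > 0, so the point is a local minimum.
R(10/9, -13/18) = -341/36.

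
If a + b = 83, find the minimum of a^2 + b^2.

6889/2

With a + b = 83, a^2 + b^2 = a^2 + (83 − a)^2.
The derivative 2a − 2(83 − a) = 4a − 166 vanishes at a = 83/2; second derivative 4 > 0, a minimum.
The minimum is 2·(83/2)^2 = 6889/2.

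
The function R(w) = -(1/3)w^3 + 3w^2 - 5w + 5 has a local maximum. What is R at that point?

40/3

Critical points: R'(w) = -w^2 + 6w - 5 vanishes at w = 1, 5.
Since R''(w) = -2w + 6, we get R''(1) = 4 > 0 ⇒ local minimum; R''(5) = -4 < 0 ⇒ local maximum.
Thus R has its local maximum at w = 5, with value 40/3.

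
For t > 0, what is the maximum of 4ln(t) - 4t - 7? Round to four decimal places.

g'(t) = 4/t − 4 = 0 gives t = 1.
g''(t) = -4/t², which is negative for t > 0, so this is a local maximum.
g(1) = 4·ln(1) - 4 - 7 ≈ -11.0000.

-11.0000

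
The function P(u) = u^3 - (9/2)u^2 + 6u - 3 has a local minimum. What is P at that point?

-1

P'(u) = 3u^2 - 9u + 6. Setting P'(u) = 0 gives u ∈ {1, 2}.
P''(u) = 6u - 9. P''(1) = -3 < 0 ⇒ local maximum; P''(2) = 3 > 0 ⇒ local minimum.
So the local minimum value is P(2) = -1.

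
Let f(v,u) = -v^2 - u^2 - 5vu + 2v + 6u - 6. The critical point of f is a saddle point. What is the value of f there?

∂f/∂v = -2v - 5u + 2 = 0 and ∂f/∂u = -5v - 2u + 6 = 0, so (v, u) = (26/21, -2/21).
The Hessian has f_{vv} = -2, f_{uu} = -2, f_{vu} = -5, giving D = -21 < 0, so the point is a saddle point.
f(26/21, -2/21) = -106/21.

-106/21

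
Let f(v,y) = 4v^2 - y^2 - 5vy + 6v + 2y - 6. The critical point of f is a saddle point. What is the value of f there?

∂f/∂v = 8v - 5y + 6 = 0 and ∂f/∂y = -5v - 2y + 2 = 0, so (v, y) = (-2/41, 46/41).
The Hessian has f_{vv} = 8, f_{yy} = -2, f_{vy} = -5, giving D = -41 < 0, so the point is a saddle point.
f(-2/41, 46/41) = -206/41.

-206/41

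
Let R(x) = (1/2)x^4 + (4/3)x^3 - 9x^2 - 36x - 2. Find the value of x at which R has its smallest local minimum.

Critical points: R'(x) = 2x^3 + 4x^2 - 18x - 36 vanishes at x = -3, -2, 3.
Second-derivative test with R''(x) = 6x^2 + 8x - 18: R''(-3) = 12 > 0 ⇒ local minimum; R''(-2) = -10 < 0 ⇒ local maximum; R''(3) = 60 > 0 ⇒ local minimum.
So the smallest local minimum value is R(3) = -229/2.

3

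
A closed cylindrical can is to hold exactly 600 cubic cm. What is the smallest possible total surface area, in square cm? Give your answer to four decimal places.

393.8057

With radius r and height h, πr²h = 600 so h = 600/(πr²), and S(r) = 2πr² + 2πrh = 2πr² + 2·600/r.
S'(r) = 4πr − 2·600/r² = 0 ⇒ r³ = 600/(2π), so r ≈ 4.5708 and h = 2r ≈ 9.1416.
S''(r) = 4π + 4·600/r³ > 0, so this is the minimum; S ≈ 393.8057.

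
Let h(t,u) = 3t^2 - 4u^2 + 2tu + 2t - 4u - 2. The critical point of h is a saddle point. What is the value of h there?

-14/13

∂h/∂t = 6t + 2u + 2 = 0 and ∂h/∂u = 2t - 8u - 4 = 0, so (t, u) = (-2/13, -7/13).
The Hessian has h_{tt} = 6, h_{uu} = -8, h_{tu} = 2, giving D = -52 < 0, so the point is a saddle point.
h(-2/13, -7/13) = -14/13.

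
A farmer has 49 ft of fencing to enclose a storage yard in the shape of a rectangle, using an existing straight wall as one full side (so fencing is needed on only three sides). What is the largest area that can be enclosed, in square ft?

2401/8

Let the sides perpendicular to the wall have length x and the parallel side y, so 2x + y = 49 and the area is A = xy = x(49 − 2x).
A'(x) = 49 − 4x = 0 gives x = 49/4, and A''(x) = −4 < 0 confirms a maximum.
Then y = 49 − 2·49/4 = 49/2 and A = 2401/8.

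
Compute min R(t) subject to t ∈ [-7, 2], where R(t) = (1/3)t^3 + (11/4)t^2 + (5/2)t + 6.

The derivative is t^2 + (11/2)t + 5/2, which vanishes at t = -5 and t = -1/2.
Candidates: R(-7) = 107/12,  R(-5) = 247/12,  R(-1/2) = 259/48,  R(2) = 74/3.
Hence the absolute minimum is 259/48 at t = -1/2.

259/48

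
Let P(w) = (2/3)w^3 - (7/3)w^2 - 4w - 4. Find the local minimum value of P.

Critical points: P'(w) = 2w^2 - (14/3)w - 4 vanishes at w = -2/3, 3.
P''(w) = 4w - 14/3. P''(-2/3) = -22/3 < 0 ⇒ local maximum; P''(3) = 22/3 > 0 ⇒ local minimum.
The local minimum is P(3) = -19.

-19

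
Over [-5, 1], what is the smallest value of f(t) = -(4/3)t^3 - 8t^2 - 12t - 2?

Differentiating, f'(t) = -4t^2 - 16t - 12; which vanishes at t = -3 and t = -1.
Candidates: f(-5) = 74/3, f(-3) = -2, f(-1) = 10/3, f(1) = -70/3.
So the minimum is f(1) = -70/3.

-70/3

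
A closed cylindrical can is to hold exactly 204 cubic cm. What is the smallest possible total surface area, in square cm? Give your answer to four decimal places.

191.8380

With radius r and height h, πr²h = 204 so h = 204/(πr²), and S(r) = 2πr² + 2πrh = 2πr² + 2·204/r.
S'(r) = 4πr − 2·204/r² = 0 ⇒ r³ = 204/(2π), so r ≈ 3.1902 and h = 2r ≈ 6.3804.
S''(r) = 4π + 4·204/r³ > 0, so this is the minimum; S ≈ 191.8380.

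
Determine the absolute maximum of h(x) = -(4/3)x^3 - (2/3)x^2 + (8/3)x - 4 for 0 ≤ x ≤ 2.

Differentiating, h'(x) = -4x^2 - (4/3)x + 8/3; whose only zero in [0, 2] is x = 2/3.
Compare values at every candidate in [0, 2]: h(0) = -4, h(2/3) = -236/81, h(2) = -12.
The maximum over the interval is -236/81, attained at x = 2/3.

-236/81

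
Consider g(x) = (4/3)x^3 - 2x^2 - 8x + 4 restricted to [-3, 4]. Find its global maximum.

Differentiating, g'(x) = 4x^2 - 4x - 8; which vanishes at x = -1 and x = 2.
Evaluating at the critical points and endpoints: g(-3) = -26, g(-1) = 26/3, g(2) = -28/3, g(4) = 76/3.
So the maximum is g(4) = 76/3.

76/3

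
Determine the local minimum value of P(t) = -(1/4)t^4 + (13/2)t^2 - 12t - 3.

-35/4

P'(t) = -t^3 + 13t - 12 = 0 at t = -4, 1, 3.
P''(t) = -3t^2 + 13. P''(-4) = -35 < 0 ⇒ local maximum; P''(1) = 10 > 0 ⇒ local minimum; P''(3) = -14 < 0 ⇒ local maximum.
So the local minimum value is P(1) = -35/4.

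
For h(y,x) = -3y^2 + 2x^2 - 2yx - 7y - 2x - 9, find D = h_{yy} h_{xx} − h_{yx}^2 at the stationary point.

∂h/∂y = -6y - 2x - 7 = 0 and ∂h/∂x = -2y + 4x - 2 = 0, so (y, x) = (-8/7, -1/14).
The Hessian has h_{yy} = -6, h_{xx} = 4, h_{yx} = -2, giving D = -28 < 0, so the point is a saddle point.
D = (-6)·(4) − (-2)^2 = -28.

-28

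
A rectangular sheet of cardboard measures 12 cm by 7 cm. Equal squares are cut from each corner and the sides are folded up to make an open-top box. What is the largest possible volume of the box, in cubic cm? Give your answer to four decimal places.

With cut size x, the volume is V(x) = x(12 − 2x)(7 − 2x) for 0 < x < 3.5.
V'(x) = 12x^2 − 76x + 84. Setting V'(x) = 0 gives x ≈ 1.4266 (the root in (0, 3.5)).
V''(x) = 24x − 76 is negative there, so this is the maximum; V ≈ 54.1109.

54.1109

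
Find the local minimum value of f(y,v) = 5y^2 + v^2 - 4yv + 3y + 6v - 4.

-277/4

∂f/∂y = 10y - 4v + 3 = 0 and ∂f/∂v = -4y + 2v + 6 = 0, so (y, v) = (-15/2, -18).
The Hessian has f_{yy} = 10, f_{vv} = 2, f_{yv} = -4, giving D = 4 > 0 with f_{yy} > 0, so the point is a local minimum.
f(-15/2, -18) = -277/4.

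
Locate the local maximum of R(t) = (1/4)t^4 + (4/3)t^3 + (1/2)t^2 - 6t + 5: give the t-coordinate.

Critical points: R'(t) = t^3 + 4t^2 + t - 6 vanishes at t = -3, -2, 1.
R''(t) = 3t^2 + 8t + 1. R''(-3) = 4 > 0 ⇒ local minimum; R''(-2) = -3 < 0 ⇒ local maximum; R''(1) = 12 > 0 ⇒ local minimum.
The local maximum is R(-2) = 37/3.

-2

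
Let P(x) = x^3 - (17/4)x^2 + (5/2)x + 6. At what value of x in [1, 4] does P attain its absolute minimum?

5/2

Differentiating, P'(x) = 3x^2 - (17/2)x + 5/2; whose only zero in [1, 4] is x = 5/2.
Compare values at every candidate in [1, 4]: P(1) = 21/4; P(5/2) = 21/16; P(4) = 12.
Hence the absolute minimum is 21/16 at x = 5/2.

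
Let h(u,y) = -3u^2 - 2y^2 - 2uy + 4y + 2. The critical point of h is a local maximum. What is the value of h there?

∂h/∂u = -6u - 2y = 0 and ∂h/∂y = -2u - 4y + 4 = 0, so (u, y) = (-2/5, 6/5).
The Hessian has h_{uu} = -6, h_{yy} = -4, h_{uy} = -2, giving D = 20 > 0 with h_{uu} < 0, so the point is a local maximum.
h(-2/5, 6/5) = 22/5.

22/5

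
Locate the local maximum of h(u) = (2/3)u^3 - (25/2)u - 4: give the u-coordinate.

h'(u) = 2u^2 - 25/2. Setting h'(u) = 0 gives u ∈ {-5/2, 5/2}.
Since h''(u) = 4u, we get h''(-5/2) = -10 < 0 ⇒ local maximum; h''(5/2) = 10 > 0 ⇒ local minimum.
So the local maximum value is h(-5/2) = 101/6.

-5/2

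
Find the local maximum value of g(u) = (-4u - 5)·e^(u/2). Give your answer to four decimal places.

1.5753

By the product rule, g'(u) = (-2u - 13/2)·e^(u/2). Since e^(u/2) > 0, the only critical point is u = -13/4.
g''(-13/4) has the same sign as -2 < 0, so this is a local maximum.
g(-13/4) = (8)·e^(-13/8) ≈ 1.5753.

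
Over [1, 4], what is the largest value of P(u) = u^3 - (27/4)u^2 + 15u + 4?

20

Differentiating, P'(u) = 3u^2 - (27/2)u + 15; which vanishes at u = 2 and u = 5/2.
Candidates: P(1) = 53/4, P(2) = 15, P(5/2) = 239/16, P(4) = 20.
Hence the absolute maximum is 20 at u = 4.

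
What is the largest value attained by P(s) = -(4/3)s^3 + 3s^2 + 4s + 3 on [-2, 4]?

The derivative is -4s^2 + 6s + 4, which vanishes at s = -1/2 and s = 2.
Compare values at every candidate in [-2, 4]: P(-2) = 53/3; P(-1/2) = 23/12; P(2) = 37/3; P(4) = -55/3.
Hence the absolute maximum is 53/3 at s = -2.

53/3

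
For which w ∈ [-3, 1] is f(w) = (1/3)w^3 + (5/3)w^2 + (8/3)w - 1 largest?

f'(w) = w^2 + (10/3)w + 8/3, which vanishes at w = -2 and w = -4/3.
Evaluating at the critical points and endpoints: f(-3) = -3,  f(-2) = -7/3,  f(-4/3) = -193/81,  f(1) = 11/3.
The maximum over the interval is 11/3, attained at w = 1.

1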